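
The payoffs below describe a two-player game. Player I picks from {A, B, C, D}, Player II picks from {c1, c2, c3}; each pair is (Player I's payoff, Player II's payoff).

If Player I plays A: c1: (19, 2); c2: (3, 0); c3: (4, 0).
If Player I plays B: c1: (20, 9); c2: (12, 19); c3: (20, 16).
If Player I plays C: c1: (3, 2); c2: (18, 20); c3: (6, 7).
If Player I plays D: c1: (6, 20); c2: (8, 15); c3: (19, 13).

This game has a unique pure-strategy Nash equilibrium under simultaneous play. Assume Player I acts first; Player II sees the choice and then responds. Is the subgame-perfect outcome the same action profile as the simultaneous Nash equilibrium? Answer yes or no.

Solve by backward induction (Player I leads).
- A: Player II compares 2, 0, 0 and picks c1; Player I would get 19.
- B: Player II compares 9, 19, 16 and picks c2; Player I would get 12.
- C: Player II compares 2, 20, 7 and picks c2; Player I would get 18.
- D: Player II compares 20, 15, 13 and picks c1; Player I would get 6.
Among 19, 12, 18, 6, the best is 19 at A. Subgame-perfect outcome: (A, c1) with payoffs (19, 2).
For the simultaneous game, intersect best replies.
Player I's best replies: c1→B; c2→C; c3→B.
Player II's best replies: A→c1; B→c2; C→c2; D→c1.
Only (C, c2) has each player best-responding; Nash payoffs (18, 20).
Sequential outcome (A, c1) differs from the Nash profile (C, c2).

no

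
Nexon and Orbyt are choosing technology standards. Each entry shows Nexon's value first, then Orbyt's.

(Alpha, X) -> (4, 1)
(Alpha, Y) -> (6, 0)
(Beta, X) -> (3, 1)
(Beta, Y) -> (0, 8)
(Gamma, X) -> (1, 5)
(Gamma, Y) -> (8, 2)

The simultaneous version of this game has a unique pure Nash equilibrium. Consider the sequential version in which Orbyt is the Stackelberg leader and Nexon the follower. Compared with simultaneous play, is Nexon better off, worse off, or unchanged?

better off

Nexon best-responds to each possible Orbyt move:
- X → Nexon plays Alpha (best of 4, 3, 1); Orbyt gets 1.
- Y → Nexon plays Gamma (best of 6, 0, 8); Orbyt gets 2.
Orbyt's induced payoffs are 1, 2, so Orbyt commits to Y. Subgame-perfect outcome: (Gamma, Y) with payoffs (8, 2).
Under simultaneous play:
Nexon's best replies: X→Alpha; Y→Gamma.
Orbyt's best replies: Alpha→X; Beta→Y; Gamma→X.
The unique mutual best reply is (Alpha, X), giving (4, 1).
Nexon earns 8 sequentially versus 4 at the Nash outcome: better off.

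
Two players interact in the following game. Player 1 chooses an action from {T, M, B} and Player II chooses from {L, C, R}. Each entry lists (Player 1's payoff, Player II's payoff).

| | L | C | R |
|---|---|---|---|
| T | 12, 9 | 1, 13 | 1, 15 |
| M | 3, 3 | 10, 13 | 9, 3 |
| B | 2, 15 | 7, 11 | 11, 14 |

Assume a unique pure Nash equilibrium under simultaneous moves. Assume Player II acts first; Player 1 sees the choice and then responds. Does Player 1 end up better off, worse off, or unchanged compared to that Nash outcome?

Backward induction with Player II moving first.
- L → Player 1 plays T (best of 12, 3, 2); Player II gets 9.
- C → Player 1 plays M (best of 1, 10, 7); Player II gets 13.
- R → Player 1 plays B (best of 1, 9, 11); Player II gets 14.
Among 9, 13, 14, the best is 14 at R. Subgame-perfect outcome: (B, R) with payoffs (11, 14).
For the simultaneous game, intersect best replies.
Player 1's best replies: L→T; C→M; R→B.
Player II's best replies: T→R; M→C; B→L.
Only (M, C) has each player best-responding; Nash payoffs (10, 13).
Player 1 earns 11 sequentially versus 10 at the Nash outcome: better off.

better off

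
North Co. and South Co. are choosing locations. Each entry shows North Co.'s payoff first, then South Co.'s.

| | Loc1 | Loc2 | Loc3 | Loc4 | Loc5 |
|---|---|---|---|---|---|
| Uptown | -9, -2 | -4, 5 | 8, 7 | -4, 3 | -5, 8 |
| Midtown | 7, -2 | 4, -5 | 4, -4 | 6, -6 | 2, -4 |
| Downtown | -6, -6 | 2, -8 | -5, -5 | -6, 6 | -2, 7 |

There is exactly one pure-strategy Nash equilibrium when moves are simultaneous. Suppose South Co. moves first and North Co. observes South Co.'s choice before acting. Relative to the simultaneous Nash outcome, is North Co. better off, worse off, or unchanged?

better off

North Co. best-responds to each possible South Co. move:
- Loc1: North Co. compares -9, 7, -6 and picks Midtown; South Co. would get -2.
- Loc2: North Co. compares -4, 4, 2 and picks Midtown; South Co. would get -5.
- Loc3: North Co. compares 8, 4, -5 and picks Uptown; South Co. would get 7.
- Loc4: North Co. compares -4, 6, -6 and picks Midtown; South Co. would get -6.
- Loc5: North Co. compares -5, 2, -2 and picks Midtown; South Co. would get -4.
Among -2, -5, 7, -6, -4, the best is 7 at Loc3. Subgame-perfect outcome: (Uptown, Loc3) with payoffs (8, 7).
Under simultaneous play:
North Co.'s best replies: Loc1→Midtown; Loc2→Midtown; Loc3→Uptown; Loc4→Midtown; Loc5→Midtown.
South Co.'s best replies: Uptown→Loc5; Midtown→Loc1; Downtown→Loc5.
Only (Midtown, Loc1) has each player best-responding; Nash payoffs (7, -2).
North Co. earns 8 sequentially versus 7 at the Nash outcome: better off.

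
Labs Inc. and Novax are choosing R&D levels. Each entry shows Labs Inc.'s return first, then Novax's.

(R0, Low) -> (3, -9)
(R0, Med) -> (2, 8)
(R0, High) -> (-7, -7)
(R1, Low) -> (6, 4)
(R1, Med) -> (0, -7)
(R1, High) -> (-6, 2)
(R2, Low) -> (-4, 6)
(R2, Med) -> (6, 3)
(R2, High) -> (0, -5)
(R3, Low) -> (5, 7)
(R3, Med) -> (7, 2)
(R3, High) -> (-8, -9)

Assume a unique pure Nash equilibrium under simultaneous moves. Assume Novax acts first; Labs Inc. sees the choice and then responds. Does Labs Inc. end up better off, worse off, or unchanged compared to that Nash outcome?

Solve by backward induction (Novax leads).
- Low → Labs Inc. plays R1 (best of 3, 6, -4, 5); Novax gets 4.
- Med → Labs Inc. plays R3 (best of 2, 0, 6, 7); Novax gets 2.
- High → Labs Inc. plays R2 (best of -7, -6, 0, -8); Novax gets -5.
Among 4, 2, -5, the best is 4 at Low. Subgame-perfect outcome: (R1, Low) with payoffs (6, 4).
Under simultaneous play:
Labs Inc.'s best replies: Low→R1; Med→R3; High→R2.
Novax's best replies: R0→Med; R1→Low; R2→Low; R3→Low.
Only (R1, Low) has each player best-responding; Nash payoffs (6, 4).
Labs Inc. earns 6 sequentially versus 6 at the Nash outcome: unchanged.

unchanged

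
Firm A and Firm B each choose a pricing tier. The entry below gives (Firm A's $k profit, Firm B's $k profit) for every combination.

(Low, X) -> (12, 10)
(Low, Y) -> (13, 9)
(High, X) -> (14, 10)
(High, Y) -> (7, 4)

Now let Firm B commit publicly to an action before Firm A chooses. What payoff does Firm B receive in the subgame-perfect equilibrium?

Solve by backward induction (Firm B leads).
- X → Firm A plays High (best of 12, 14); Firm B gets 10.
- Y → Firm A plays Low (best of 13, 7); Firm B gets 9.
Among 10, 9, the best is 10 at X. Subgame-perfect outcome: (High, X) with payoffs (14, 10).

10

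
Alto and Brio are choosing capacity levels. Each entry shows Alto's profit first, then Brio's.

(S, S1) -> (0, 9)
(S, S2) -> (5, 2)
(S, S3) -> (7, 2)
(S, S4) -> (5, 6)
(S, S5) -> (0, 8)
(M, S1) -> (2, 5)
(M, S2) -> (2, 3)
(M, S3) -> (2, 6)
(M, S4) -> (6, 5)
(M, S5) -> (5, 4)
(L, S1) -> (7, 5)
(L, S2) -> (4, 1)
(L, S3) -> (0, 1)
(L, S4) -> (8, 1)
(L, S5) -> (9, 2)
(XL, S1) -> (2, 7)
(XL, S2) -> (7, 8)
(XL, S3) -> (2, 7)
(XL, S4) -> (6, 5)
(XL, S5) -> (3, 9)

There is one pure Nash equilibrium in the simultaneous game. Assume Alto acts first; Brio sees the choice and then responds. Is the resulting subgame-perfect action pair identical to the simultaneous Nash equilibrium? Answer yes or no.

yes

Solve by backward induction (Alto leads).
- S: Brio compares 9, 2, 2, 6, 8 and picks S1; Alto would get 0.
- M: Brio compares 5, 3, 6, 5, 4 and picks S3; Alto would get 2.
- L: Brio compares 5, 1, 1, 1, 2 and picks S1; Alto would get 7.
- XL: Brio compares 7, 8, 7, 5, 9 and picks S5; Alto would get 3.
Maximizing over 0, 2, 7, 3, Alto chooses L. Subgame-perfect outcome: (L, S1) with payoffs (7, 5).
For the simultaneous game, intersect best replies.
Alto's best replies: S1→L; S2→XL; S3→S; S4→L; S5→L.
Brio's best replies: S→S1; M→S3; L→S1; XL→S5.
Only (L, S1) has each player best-responding; Nash payoffs (7, 5).
Sequential outcome (L, S1) coincides with the Nash profile (L, S1).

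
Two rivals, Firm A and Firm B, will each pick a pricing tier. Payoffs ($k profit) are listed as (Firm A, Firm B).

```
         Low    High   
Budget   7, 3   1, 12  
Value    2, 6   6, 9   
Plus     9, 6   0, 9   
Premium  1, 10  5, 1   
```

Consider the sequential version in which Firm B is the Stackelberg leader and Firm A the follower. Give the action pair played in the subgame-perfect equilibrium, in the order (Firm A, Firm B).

(Value, High)

Firm A best-responds to each possible Firm B move:
- Low: BR = Plus, leader payoff 6.
- High: BR = Value, leader payoff 9.
Among 6, 9, the best is 9 at High. Subgame-perfect outcome: (Value, High) with payoffs (6, 9).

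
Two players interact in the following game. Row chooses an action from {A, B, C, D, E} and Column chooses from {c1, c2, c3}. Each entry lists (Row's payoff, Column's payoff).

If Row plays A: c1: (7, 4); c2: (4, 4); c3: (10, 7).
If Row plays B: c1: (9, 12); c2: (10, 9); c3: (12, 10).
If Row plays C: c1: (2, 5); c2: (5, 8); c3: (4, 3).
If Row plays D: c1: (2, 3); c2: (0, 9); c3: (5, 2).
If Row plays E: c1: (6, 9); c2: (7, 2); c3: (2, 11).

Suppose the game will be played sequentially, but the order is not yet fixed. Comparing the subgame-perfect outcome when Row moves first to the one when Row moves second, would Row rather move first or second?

first

If Row leads: Column's best replies are A→c3, B→c1, C→c2, D→c2, E→c3; Row's induced payoffs 10, 9, 5, 0, 2; outcome (A, c3), payoffs (10, 7).
If Column leads: Row's best replies are c1→B, c2→B, c3→B; Column's induced payoffs 12, 9, 10; outcome (B, c1), payoffs (9, 12).
Row gets 10 moving first and 9 moving second, so Row prefers to move first.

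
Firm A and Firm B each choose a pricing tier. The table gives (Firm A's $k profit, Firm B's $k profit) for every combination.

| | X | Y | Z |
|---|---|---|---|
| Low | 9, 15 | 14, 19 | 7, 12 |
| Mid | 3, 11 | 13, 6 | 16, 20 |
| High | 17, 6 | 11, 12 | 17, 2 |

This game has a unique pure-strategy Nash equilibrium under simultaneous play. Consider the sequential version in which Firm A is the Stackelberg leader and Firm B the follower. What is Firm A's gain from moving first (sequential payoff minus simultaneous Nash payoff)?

2

Firm B best-responds to each possible Firm A move:
- Low: BR = Y, leader payoff 14.
- Mid: BR = Z, leader payoff 16.
- High: BR = Y, leader payoff 11.
Among 14, 16, 11, the best is 16 at Mid. Subgame-perfect outcome: (Mid, Z) with payoffs (16, 20).
For the simultaneous game, intersect best replies.
Firm A's best replies: X→High; Y→Low; Z→High.
Firm B's best replies: Low→Y; Mid→Z; High→Y.
The unique mutual best reply is (Low, Y), giving (14, 19).
Firm A's commitment gain: 16 − 14 = 2.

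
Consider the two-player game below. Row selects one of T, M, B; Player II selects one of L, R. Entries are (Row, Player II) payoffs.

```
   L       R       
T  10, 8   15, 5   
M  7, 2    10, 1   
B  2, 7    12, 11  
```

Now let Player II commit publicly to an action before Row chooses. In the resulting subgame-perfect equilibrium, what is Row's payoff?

Solve by backward induction (Player II leads).
- L: BR = T, leader payoff 8.
- R: BR = T, leader payoff 5.
Player II's induced payoffs are 8, 5, so Player II commits to L. Subgame-perfect outcome: (T, L) with payoffs (10, 8).

10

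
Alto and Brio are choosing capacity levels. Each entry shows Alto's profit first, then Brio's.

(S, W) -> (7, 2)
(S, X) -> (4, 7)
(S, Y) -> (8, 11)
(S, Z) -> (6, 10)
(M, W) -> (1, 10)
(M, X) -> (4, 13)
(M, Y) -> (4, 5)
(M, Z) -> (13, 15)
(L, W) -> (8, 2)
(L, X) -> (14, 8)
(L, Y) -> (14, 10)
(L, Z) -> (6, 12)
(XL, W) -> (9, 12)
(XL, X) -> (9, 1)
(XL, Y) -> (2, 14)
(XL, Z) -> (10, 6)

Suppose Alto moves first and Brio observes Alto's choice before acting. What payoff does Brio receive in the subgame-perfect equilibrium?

Backward induction with Alto moving first.
- S: BR = Y, leader payoff 8.
- M: BR = Z, leader payoff 13.
- L: BR = Z, leader payoff 6.
- XL: BR = Y, leader payoff 2.
Maximizing over 8, 13, 6, 2, Alto chooses M. Subgame-perfect outcome: (M, Z) with payoffs (13, 15).

15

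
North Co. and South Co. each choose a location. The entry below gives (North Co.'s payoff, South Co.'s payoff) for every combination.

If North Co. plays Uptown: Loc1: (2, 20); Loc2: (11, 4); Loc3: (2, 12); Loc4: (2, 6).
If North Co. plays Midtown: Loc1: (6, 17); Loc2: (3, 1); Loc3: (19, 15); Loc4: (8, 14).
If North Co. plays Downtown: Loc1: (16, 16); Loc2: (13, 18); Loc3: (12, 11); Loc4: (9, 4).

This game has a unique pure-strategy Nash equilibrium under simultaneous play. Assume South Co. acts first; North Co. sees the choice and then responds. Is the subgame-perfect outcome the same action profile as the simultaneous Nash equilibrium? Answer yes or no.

Solve by backward induction (South Co. leads).
- Loc1: BR = Downtown, leader payoff 16.
- Loc2: BR = Downtown, leader payoff 18.
- Loc3: BR = Midtown, leader payoff 15.
- Loc4: BR = Downtown, leader payoff 4.
Among 16, 18, 15, 4, the best is 18 at Loc2. Subgame-perfect outcome: (Downtown, Loc2) with payoffs (13, 18).
Now find the simultaneous Nash equilibrium.
North Co.'s best replies: Loc1→Downtown; Loc2→Downtown; Loc3→Midtown; Loc4→Downtown.
South Co.'s best replies: Uptown→Loc1; Midtown→Loc1; Downtown→Loc2.
Only (Downtown, Loc2) has each player best-responding; Nash payoffs (13, 18).
Sequential outcome (Downtown, Loc2) coincides with the Nash profile (Downtown, Loc2).

yes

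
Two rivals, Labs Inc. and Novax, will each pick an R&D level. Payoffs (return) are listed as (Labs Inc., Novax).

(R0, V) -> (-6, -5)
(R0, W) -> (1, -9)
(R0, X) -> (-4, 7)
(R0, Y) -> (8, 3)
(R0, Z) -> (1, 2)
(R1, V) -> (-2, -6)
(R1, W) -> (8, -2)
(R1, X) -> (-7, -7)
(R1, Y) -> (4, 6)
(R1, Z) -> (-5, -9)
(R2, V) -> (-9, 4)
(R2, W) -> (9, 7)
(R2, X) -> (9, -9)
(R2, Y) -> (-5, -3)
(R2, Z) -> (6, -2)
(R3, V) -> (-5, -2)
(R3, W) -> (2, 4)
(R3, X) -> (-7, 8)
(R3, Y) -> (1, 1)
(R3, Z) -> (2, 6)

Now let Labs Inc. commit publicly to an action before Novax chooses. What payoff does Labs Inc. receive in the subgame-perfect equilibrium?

9

Novax best-responds to each possible Labs Inc. move:
- R0 → Novax plays X (best of -5, -9, 7, 3, 2); Labs Inc. gets -4.
- R1 → Novax plays Y (best of -6, -2, -7, 6, -9); Labs Inc. gets 4.
- R2 → Novax plays W (best of 4, 7, -9, -3, -2); Labs Inc. gets 9.
- R3 → Novax plays X (best of -2, 4, 8, 1, 6); Labs Inc. gets -7.
Maximizing over -4, 4, 9, -7, Labs Inc. chooses R2. Subgame-perfect outcome: (R2, W) with payoffs (9, 7).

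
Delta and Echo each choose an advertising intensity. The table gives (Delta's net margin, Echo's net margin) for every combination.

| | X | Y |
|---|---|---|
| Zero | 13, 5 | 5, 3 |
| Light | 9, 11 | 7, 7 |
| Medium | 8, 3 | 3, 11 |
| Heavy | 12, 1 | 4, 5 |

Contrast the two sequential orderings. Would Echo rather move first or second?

If Delta leads: Echo's best replies are Zero→X, Light→X, Medium→Y, Heavy→Y; Delta's induced payoffs 13, 9, 3, 4; outcome (Zero, X), payoffs (13, 5).
If Echo leads: Delta's best replies are X→Zero, Y→Light; Echo's induced payoffs 5, 7; outcome (Light, Y), payoffs (7, 7).
Echo gets 7 moving first and 5 moving second, so Echo prefers to move first.

first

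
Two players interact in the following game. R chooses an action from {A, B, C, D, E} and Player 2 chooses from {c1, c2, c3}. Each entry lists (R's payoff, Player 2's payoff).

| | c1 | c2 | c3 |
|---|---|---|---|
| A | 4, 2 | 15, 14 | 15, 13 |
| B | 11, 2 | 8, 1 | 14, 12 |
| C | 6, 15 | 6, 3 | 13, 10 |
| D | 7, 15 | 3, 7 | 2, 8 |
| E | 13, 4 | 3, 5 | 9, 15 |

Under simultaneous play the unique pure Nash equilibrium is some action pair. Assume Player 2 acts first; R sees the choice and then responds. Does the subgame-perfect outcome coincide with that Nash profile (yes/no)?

yes

Backward induction with Player 2 moving first.
- c1: BR = E, leader payoff 4.
- c2: BR = A, leader payoff 14.
- c3: BR = A, leader payoff 13.
Among 4, 14, 13, the best is 14 at c2. Subgame-perfect outcome: (A, c2) with payoffs (15, 14).
Under simultaneous play:
R's best replies: c1→E; c2→A; c3→A.
Player 2's best replies: A→c2; B→c3; C→c1; D→c1; E→c3.
The unique mutual best reply is (A, c2), giving (15, 14).
Sequential outcome (A, c2) coincides with the Nash profile (A, c2).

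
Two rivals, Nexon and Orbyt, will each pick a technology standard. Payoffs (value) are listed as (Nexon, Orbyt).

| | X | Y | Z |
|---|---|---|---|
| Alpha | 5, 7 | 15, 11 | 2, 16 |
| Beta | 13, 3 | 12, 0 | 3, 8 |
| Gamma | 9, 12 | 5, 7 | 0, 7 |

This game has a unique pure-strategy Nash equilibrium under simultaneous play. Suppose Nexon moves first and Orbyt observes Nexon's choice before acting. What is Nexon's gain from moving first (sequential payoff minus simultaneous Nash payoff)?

Work backward from Orbyt's decision.
- Alpha: Orbyt compares 7, 11, 16 and picks Z; Nexon would get 2.
- Beta: Orbyt compares 3, 0, 8 and picks Z; Nexon would get 3.
- Gamma: Orbyt compares 12, 7, 7 and picks X; Nexon would get 9.
Nexon's induced payoffs are 2, 3, 9, so Nexon commits to Gamma. Subgame-perfect outcome: (Gamma, X) with payoffs (9, 12).
For the simultaneous game, intersect best replies.
Nexon's best replies: X→Beta; Y→Alpha; Z→Beta.
Orbyt's best replies: Alpha→Z; Beta→Z; Gamma→X.
The unique mutual best reply is (Beta, Z), giving (3, 8).
Nexon's commitment gain: 9 − 3 = 6.

6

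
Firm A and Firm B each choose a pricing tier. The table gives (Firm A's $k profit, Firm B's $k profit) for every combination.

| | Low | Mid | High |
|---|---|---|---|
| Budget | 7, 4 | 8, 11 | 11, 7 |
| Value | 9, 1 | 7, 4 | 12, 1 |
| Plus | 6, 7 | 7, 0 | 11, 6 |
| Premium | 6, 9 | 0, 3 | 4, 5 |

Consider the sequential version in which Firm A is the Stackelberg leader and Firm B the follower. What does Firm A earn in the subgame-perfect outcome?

8

Firm B best-responds to each possible Firm A move:
- Budget: Firm B compares 4, 11, 7 and picks Mid; Firm A would get 8.
- Value: Firm B compares 1, 4, 1 and picks Mid; Firm A would get 7.
- Plus: Firm B compares 7, 0, 6 and picks Low; Firm A would get 6.
- Premium: Firm B compares 9, 3, 5 and picks Low; Firm A would get 6.
Firm A's induced payoffs are 8, 7, 6, 6, so Firm A commits to Budget. Subgame-perfect outcome: (Budget, Mid) with payoffs (8, 11).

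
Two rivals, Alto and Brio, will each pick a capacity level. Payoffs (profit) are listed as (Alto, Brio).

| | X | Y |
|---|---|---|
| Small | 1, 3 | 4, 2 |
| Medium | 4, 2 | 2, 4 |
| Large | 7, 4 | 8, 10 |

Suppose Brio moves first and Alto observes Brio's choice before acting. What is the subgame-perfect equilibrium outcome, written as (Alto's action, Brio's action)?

Work backward from Alto's decision.
- X: BR = Large, leader payoff 4.
- Y: BR = Large, leader payoff 10.
Among 4, 10, the best is 10 at Y. Subgame-perfect outcome: (Large, Y) with payoffs (8, 10).

(Large, Y)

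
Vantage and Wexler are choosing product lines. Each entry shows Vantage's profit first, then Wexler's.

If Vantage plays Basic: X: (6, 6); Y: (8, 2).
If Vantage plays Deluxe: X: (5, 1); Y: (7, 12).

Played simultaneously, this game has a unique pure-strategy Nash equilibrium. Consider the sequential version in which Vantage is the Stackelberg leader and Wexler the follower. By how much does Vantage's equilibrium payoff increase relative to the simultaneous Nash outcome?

1

Solve by backward induction (Vantage leads).
- Basic: Wexler compares 6, 2 and picks X; Vantage would get 6.
- Deluxe: Wexler compares 1, 12 and picks Y; Vantage would get 7.
Vantage's induced payoffs are 6, 7, so Vantage commits to Deluxe. Subgame-perfect outcome: (Deluxe, Y) with payoffs (7, 12).
For the simultaneous game, intersect best replies.
Vantage's best replies: X→Basic; Y→Basic.
Wexler's best replies: Basic→X; Deluxe→Y.
Only (Basic, X) has each player best-responding; Nash payoffs (6, 6).
Vantage's commitment gain: 7 − 6 = 1.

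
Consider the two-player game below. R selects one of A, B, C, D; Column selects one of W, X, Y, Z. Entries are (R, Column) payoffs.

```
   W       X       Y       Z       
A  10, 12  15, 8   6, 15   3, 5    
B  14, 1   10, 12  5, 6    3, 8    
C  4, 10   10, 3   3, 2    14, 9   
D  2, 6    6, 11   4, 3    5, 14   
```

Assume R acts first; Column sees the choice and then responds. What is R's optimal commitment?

Backward induction with R moving first.
- A: Column compares 12, 8, 15, 5 and picks Y; R would get 6.
- B: Column compares 1, 12, 6, 8 and picks X; R would get 10.
- C: Column compares 10, 3, 2, 9 and picks W; R would get 4.
- D: Column compares 6, 11, 3, 14 and picks Z; R would get 5.
Maximizing over 6, 10, 4, 5, R chooses B. Subgame-perfect outcome: (B, X) with payoffs (10, 12).

B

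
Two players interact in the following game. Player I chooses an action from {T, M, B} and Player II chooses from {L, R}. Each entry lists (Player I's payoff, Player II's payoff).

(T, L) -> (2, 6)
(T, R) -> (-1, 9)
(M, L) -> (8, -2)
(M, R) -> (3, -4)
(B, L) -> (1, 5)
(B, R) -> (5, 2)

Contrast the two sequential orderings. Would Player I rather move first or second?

first

If Player I leads: Player II's best replies are T→R, M→L, B→L; Player I's induced payoffs -1, 8, 1; outcome (M, L), payoffs (8, -2).
If Player II leads: Player I's best replies are L→M, R→B; Player II's induced payoffs -2, 2; outcome (B, R), payoffs (5, 2).
Player I gets 8 moving first and 5 moving second, so Player I prefers to move first.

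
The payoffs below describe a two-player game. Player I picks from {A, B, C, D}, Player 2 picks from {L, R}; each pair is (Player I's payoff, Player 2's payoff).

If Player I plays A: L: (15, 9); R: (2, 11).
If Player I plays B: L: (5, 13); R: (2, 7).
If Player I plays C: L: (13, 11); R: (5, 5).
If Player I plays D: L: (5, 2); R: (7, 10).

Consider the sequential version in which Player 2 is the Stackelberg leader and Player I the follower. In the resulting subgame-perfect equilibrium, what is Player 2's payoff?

Player I best-responds to each possible Player 2 move:
- L: BR = A, leader payoff 9.
- R: BR = D, leader payoff 10.
Player 2's induced payoffs are 9, 10, so Player 2 commits to R. Subgame-perfect outcome: (D, R) with payoffs (7, 10).

10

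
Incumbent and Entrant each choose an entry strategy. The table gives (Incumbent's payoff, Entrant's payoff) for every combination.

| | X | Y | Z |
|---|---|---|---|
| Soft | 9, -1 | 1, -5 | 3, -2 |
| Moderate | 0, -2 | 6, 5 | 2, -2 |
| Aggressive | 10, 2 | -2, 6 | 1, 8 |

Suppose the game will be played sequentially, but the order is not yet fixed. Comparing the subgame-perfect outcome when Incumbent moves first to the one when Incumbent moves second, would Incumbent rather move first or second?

first

If Incumbent leads: Entrant's best replies are Soft→X, Moderate→Y, Aggressive→Z; Incumbent's induced payoffs 9, 6, 1; outcome (Soft, X), payoffs (9, -1).
If Entrant leads: Incumbent's best replies are X→Aggressive, Y→Moderate, Z→Soft; Entrant's induced payoffs 2, 5, -2; outcome (Moderate, Y), payoffs (6, 5).
Incumbent gets 9 moving first and 6 moving second, so Incumbent prefers to move first.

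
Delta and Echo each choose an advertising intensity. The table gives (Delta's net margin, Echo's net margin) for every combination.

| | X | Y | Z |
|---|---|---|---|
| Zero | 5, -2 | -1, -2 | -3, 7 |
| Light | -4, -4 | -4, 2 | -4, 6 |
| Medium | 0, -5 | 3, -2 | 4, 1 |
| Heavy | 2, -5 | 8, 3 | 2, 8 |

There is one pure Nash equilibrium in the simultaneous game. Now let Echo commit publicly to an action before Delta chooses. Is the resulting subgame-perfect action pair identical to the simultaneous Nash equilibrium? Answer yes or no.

no

Solve by backward induction (Echo leads).
- X: BR = Zero, leader payoff -2.
- Y: BR = Heavy, leader payoff 3.
- Z: BR = Medium, leader payoff 1.
Among -2, 3, 1, the best is 3 at Y. Subgame-perfect outcome: (Heavy, Y) with payoffs (8, 3).
Under simultaneous play:
Delta's best replies: X→Zero; Y→Heavy; Z→Medium.
Echo's best replies: Zero→Z; Light→Z; Medium→Z; Heavy→Z.
Only (Medium, Z) has each player best-responding; Nash payoffs (4, 1).
Sequential outcome (Heavy, Y) differs from the Nash profile (Medium, Z).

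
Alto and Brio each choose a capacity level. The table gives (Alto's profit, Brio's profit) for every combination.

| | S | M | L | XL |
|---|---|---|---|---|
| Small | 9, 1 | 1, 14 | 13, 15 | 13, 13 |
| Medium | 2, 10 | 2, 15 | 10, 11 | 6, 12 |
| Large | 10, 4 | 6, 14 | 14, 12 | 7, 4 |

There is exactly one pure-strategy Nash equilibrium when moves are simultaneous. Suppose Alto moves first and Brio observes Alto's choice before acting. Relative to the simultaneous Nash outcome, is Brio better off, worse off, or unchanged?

better off

Solve by backward induction (Alto leads).
- Small: Brio compares 1, 14, 15, 13 and picks L; Alto would get 13.
- Medium: Brio compares 10, 15, 11, 12 and picks M; Alto would get 2.
- Large: Brio compares 4, 14, 12, 4 and picks M; Alto would get 6.
Among 13, 2, 6, the best is 13 at Small. Subgame-perfect outcome: (Small, L) with payoffs (13, 15).
For the simultaneous game, intersect best replies.
Alto's best replies: S→Large; M→Large; L→Large; XL→Small.
Brio's best replies: Small→L; Medium→M; Large→M.
The unique mutual best reply is (Large, M), giving (6, 14).
Brio earns 15 sequentially versus 14 at the Nash outcome: better off.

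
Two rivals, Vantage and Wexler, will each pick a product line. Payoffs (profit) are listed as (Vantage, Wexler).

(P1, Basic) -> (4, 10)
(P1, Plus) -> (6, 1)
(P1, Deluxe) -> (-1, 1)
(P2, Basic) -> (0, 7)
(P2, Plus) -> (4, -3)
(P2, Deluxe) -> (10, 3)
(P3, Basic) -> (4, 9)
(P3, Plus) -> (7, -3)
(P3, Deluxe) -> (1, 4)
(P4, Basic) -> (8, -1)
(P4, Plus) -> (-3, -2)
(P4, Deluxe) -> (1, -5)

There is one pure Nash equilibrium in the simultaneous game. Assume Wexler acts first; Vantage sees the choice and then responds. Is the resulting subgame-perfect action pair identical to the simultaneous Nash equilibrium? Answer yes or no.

Work backward from Vantage's decision.
- Basic: BR = P4, leader payoff -1.
- Plus: BR = P3, leader payoff -3.
- Deluxe: BR = P2, leader payoff 3.
Wexler's induced payoffs are -1, -3, 3, so Wexler commits to Deluxe. Subgame-perfect outcome: (P2, Deluxe) with payoffs (10, 3).
Now find the simultaneous Nash equilibrium.
Vantage's best replies: Basic→P4; Plus→P3; Deluxe→P2.
Wexler's best replies: P1→Basic; P2→Basic; P3→Basic; P4→Basic.
The unique mutual best reply is (P4, Basic), giving (8, -1).
Sequential outcome (P2, Deluxe) differs from the Nash profile (P4, Basic).

no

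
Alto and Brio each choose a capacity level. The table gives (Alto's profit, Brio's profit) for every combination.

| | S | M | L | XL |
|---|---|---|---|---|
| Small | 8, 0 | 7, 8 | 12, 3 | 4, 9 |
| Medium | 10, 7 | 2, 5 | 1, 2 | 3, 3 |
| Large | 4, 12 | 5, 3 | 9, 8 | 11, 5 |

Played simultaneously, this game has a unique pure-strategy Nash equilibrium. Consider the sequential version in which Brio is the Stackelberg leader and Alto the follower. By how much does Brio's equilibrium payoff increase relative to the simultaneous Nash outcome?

1

Solve by backward induction (Brio leads).
- S → Alto plays Medium (best of 8, 10, 4); Brio gets 7.
- M → Alto plays Small (best of 7, 2, 5); Brio gets 8.
- L → Alto plays Small (best of 12, 1, 9); Brio gets 3.
- XL → Alto plays Large (best of 4, 3, 11); Brio gets 5.
Among 7, 8, 3, 5, the best is 8 at M. Subgame-perfect outcome: (Small, M) with payoffs (7, 8).
For the simultaneous game, intersect best replies.
Alto's best replies: S→Medium; M→Small; L→Small; XL→Large.
Brio's best replies: Small→XL; Medium→S; Large→S.
Only (Medium, S) has each player best-responding; Nash payoffs (10, 7).
Brio's commitment gain: 8 − 7 = 1.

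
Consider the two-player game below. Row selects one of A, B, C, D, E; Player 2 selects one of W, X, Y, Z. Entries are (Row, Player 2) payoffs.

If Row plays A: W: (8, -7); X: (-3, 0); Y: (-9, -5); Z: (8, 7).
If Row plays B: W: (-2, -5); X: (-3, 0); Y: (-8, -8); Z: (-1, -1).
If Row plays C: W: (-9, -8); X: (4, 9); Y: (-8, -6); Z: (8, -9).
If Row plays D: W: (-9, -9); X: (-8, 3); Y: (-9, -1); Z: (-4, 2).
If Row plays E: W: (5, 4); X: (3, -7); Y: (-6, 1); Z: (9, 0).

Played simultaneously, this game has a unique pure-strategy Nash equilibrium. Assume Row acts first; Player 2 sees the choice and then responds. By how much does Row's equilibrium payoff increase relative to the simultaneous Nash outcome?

4

Solve by backward induction (Row leads).
- A: Player 2 compares -7, 0, -5, 7 and picks Z; Row would get 8.
- B: Player 2 compares -5, 0, -8, -1 and picks X; Row would get -3.
- C: Player 2 compares -8, 9, -6, -9 and picks X; Row would get 4.
- D: Player 2 compares -9, 3, -1, 2 and picks X; Row would get -8.
- E: Player 2 compares 4, -7, 1, 0 and picks W; Row would get 5.
Row's induced payoffs are 8, -3, 4, -8, 5, so Row commits to A. Subgame-perfect outcome: (A, Z) with payoffs (8, 7).
For the simultaneous game, intersect best replies.
Row's best replies: W→A; X→C; Y→E; Z→E.
Player 2's best replies: A→Z; B→X; C→X; D→X; E→W.
Only (C, X) has each player best-responding; Nash payoffs (4, 9).
Row's commitment gain: 8 − 4 = 4.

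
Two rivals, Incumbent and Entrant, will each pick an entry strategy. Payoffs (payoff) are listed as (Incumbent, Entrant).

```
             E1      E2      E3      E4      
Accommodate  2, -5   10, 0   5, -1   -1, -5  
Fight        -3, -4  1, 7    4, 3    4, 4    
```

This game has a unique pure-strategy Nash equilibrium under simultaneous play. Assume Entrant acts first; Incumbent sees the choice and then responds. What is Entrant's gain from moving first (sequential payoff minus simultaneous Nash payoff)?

Solve by backward induction (Entrant leads).
- E1: Incumbent compares 2, -3 and picks Accommodate; Entrant would get -5.
- E2: Incumbent compares 10, 1 and picks Accommodate; Entrant would get 0.
- E3: Incumbent compares 5, 4 and picks Accommodate; Entrant would get -1.
- E4: Incumbent compares -1, 4 and picks Fight; Entrant would get 4.
Entrant's induced payoffs are -5, 0, -1, 4, so Entrant commits to E4. Subgame-perfect outcome: (Fight, E4) with payoffs (4, 4).
Under simultaneous play:
Incumbent's best replies: E1→Accommodate; E2→Accommodate; E3→Accommodate; E4→Fight.
Entrant's best replies: Accommodate→E2; Fight→E2.
Only (Accommodate, E2) has each player best-responding; Nash payoffs (10, 0).
Entrant's commitment gain: 4 − 0 = 4.

4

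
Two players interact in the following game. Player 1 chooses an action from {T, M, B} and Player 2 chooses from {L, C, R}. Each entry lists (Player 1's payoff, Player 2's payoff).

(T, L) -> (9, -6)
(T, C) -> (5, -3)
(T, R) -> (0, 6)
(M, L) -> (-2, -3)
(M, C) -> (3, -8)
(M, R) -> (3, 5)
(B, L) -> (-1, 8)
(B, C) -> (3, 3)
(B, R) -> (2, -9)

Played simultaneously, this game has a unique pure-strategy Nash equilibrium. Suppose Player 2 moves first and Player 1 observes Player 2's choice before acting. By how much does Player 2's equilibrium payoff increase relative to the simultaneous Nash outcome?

0

Backward induction with Player 2 moving first.
- L → Player 1 plays T (best of 9, -2, -1); Player 2 gets -6.
- C → Player 1 plays T (best of 5, 3, 3); Player 2 gets -3.
- R → Player 1 plays M (best of 0, 3, 2); Player 2 gets 5.
Maximizing over -6, -3, 5, Player 2 chooses R. Subgame-perfect outcome: (M, R) with payoffs (3, 5).
For the simultaneous game, intersect best replies.
Player 1's best replies: L→T; C→T; R→M.
Player 2's best replies: T→R; M→R; B→L.
Only (M, R) has each player best-responding; Nash payoffs (3, 5).
Player 2's commitment gain: 5 − 5 = 0.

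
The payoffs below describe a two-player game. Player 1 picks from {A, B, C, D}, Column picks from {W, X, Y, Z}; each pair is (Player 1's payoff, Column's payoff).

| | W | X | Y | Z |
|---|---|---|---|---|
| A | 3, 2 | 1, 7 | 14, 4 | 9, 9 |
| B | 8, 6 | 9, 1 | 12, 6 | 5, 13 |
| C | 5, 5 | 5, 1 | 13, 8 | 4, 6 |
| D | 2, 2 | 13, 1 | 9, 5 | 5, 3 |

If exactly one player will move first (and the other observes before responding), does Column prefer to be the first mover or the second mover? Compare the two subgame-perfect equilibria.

first

If Player 1 leads: Column's best replies are A→Z, B→Z, C→Y, D→Y; Player 1's induced payoffs 9, 5, 13, 9; outcome (C, Y), payoffs (13, 8).
If Column leads: Player 1's best replies are W→B, X→D, Y→A, Z→A; Column's induced payoffs 6, 1, 4, 9; outcome (A, Z), payoffs (9, 9).
Column gets 9 moving first and 8 moving second, so Column prefers to move first.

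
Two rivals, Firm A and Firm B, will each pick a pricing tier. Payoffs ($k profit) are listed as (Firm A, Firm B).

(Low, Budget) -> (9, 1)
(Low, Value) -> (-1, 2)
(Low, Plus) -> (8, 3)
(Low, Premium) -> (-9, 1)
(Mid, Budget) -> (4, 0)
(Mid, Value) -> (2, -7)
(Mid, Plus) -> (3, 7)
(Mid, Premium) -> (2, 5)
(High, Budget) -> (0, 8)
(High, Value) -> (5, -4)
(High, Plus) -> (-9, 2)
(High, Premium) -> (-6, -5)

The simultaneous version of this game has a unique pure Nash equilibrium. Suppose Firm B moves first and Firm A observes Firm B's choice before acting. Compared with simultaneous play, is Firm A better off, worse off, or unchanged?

worse off

Solve by backward induction (Firm B leads).
- Budget: Firm A compares 9, 4, 0 and picks Low; Firm B would get 1.
- Value: Firm A compares -1, 2, 5 and picks High; Firm B would get -4.
- Plus: Firm A compares 8, 3, -9 and picks Low; Firm B would get 3.
- Premium: Firm A compares -9, 2, -6 and picks Mid; Firm B would get 5.
Maximizing over 1, -4, 3, 5, Firm B chooses Premium. Subgame-perfect outcome: (Mid, Premium) with payoffs (2, 5).
Under simultaneous play:
Firm A's best replies: Budget→Low; Value→High; Plus→Low; Premium→Mid.
Firm B's best replies: Low→Plus; Mid→Plus; High→Budget.
The unique mutual best reply is (Low, Plus), giving (8, 3).
Firm A earns 2 sequentially versus 8 at the Nash outcome: worse off.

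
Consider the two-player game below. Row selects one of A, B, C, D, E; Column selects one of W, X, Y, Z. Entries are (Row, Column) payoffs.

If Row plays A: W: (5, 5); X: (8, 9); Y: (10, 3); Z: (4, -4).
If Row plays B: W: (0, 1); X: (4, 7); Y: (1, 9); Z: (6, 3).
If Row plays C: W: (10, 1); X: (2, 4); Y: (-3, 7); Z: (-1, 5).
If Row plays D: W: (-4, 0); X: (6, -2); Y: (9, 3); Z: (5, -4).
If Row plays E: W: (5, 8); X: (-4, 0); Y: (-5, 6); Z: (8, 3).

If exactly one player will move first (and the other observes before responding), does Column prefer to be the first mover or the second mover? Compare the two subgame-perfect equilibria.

If Row leads: Column's best replies are A→X, B→Y, C→Y, D→Y, E→W; Row's induced payoffs 8, 1, -3, 9, 5; outcome (D, Y), payoffs (9, 3).
If Column leads: Row's best replies are W→C, X→A, Y→A, Z→E; Column's induced payoffs 1, 9, 3, 3; outcome (A, X), payoffs (8, 9).
Column gets 9 moving first and 3 moving second, so Column prefers to move first.

first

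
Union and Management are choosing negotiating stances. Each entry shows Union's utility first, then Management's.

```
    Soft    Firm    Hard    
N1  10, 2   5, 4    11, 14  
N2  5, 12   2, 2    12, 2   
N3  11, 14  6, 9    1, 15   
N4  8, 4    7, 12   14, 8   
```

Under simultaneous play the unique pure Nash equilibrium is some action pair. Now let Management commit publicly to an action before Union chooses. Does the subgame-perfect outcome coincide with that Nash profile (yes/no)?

no

Backward induction with Management moving first.
- Soft: Union compares 10, 5, 11, 8 and picks N3; Management would get 14.
- Firm: Union compares 5, 2, 6, 7 and picks N4; Management would get 12.
- Hard: Union compares 11, 12, 1, 14 and picks N4; Management would get 8.
Among 14, 12, 8, the best is 14 at Soft. Subgame-perfect outcome: (N3, Soft) with payoffs (11, 14).
Under simultaneous play:
Union's best replies: Soft→N3; Firm→N4; Hard→N4.
Management's best replies: N1→Hard; N2→Soft; N3→Hard; N4→Firm.
The unique mutual best reply is (N4, Firm), giving (7, 12).
Sequential outcome (N3, Soft) differs from the Nash profile (N4, Firm).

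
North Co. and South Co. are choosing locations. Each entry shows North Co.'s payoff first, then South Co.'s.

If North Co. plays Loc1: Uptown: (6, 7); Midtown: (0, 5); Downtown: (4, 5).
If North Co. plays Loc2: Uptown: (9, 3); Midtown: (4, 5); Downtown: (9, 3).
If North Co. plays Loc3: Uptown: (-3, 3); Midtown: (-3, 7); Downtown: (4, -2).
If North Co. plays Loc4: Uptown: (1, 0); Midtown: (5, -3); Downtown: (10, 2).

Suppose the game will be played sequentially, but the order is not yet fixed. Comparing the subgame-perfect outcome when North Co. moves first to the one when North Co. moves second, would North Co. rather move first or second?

If North Co. leads: South Co.'s best replies are Loc1→Uptown, Loc2→Midtown, Loc3→Midtown, Loc4→Downtown; North Co.'s induced payoffs 6, 4, -3, 10; outcome (Loc4, Downtown), payoffs (10, 2).
If South Co. leads: North Co.'s best replies are Uptown→Loc2, Midtown→Loc4, Downtown→Loc4; South Co.'s induced payoffs 3, -3, 2; outcome (Loc2, Uptown), payoffs (9, 3).
North Co. gets 10 moving first and 9 moving second, so North Co. prefers to move first.

first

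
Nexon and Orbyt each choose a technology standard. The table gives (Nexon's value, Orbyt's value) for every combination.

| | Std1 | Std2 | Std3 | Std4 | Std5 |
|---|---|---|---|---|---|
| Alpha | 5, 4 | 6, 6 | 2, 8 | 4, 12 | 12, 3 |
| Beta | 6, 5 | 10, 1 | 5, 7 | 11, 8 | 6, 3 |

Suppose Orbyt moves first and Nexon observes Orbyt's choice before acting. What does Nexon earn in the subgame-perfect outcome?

11

Work backward from Nexon's decision.
- Std1: Nexon compares 5, 6 and picks Beta; Orbyt would get 5.
- Std2: Nexon compares 6, 10 and picks Beta; Orbyt would get 1.
- Std3: Nexon compares 2, 5 and picks Beta; Orbyt would get 7.
- Std4: Nexon compares 4, 11 and picks Beta; Orbyt would get 8.
- Std5: Nexon compares 12, 6 and picks Alpha; Orbyt would get 3.
Orbyt's induced payoffs are 5, 1, 7, 8, 3, so Orbyt commits to Std4. Subgame-perfect outcome: (Beta, Std4) with payoffs (11, 8).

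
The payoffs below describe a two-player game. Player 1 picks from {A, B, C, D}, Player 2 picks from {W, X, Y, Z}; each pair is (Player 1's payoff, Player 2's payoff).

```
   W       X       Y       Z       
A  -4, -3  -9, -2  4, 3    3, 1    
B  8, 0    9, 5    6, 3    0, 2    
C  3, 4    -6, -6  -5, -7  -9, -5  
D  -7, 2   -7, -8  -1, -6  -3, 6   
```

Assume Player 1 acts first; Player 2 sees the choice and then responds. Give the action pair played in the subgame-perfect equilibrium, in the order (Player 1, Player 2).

Solve by backward induction (Player 1 leads).
- A: BR = Y, leader payoff 4.
- B: BR = X, leader payoff 9.
- C: BR = W, leader payoff 3.
- D: BR = Z, leader payoff -3.
Among 4, 9, 3, -3, the best is 9 at B. Subgame-perfect outcome: (B, X) with payoffs (9, 5).

(B, X)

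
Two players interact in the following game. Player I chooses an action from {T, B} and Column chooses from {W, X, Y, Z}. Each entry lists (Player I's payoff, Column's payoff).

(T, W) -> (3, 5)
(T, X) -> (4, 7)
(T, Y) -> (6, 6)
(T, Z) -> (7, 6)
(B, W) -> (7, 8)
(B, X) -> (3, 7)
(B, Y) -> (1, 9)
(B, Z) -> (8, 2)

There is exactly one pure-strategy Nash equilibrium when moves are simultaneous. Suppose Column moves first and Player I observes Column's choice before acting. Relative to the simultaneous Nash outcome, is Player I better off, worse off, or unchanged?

better off

Backward induction with Column moving first.
- W: BR = B, leader payoff 8.
- X: BR = T, leader payoff 7.
- Y: BR = T, leader payoff 6.
- Z: BR = B, leader payoff 2.
Maximizing over 8, 7, 6, 2, Column chooses W. Subgame-perfect outcome: (B, W) with payoffs (7, 8).
Now find the simultaneous Nash equilibrium.
Player I's best replies: W→B; X→T; Y→T; Z→B.
Column's best replies: T→X; B→Y.
The unique mutual best reply is (T, X), giving (4, 7).
Player I earns 7 sequentially versus 4 at the Nash outcome: better off.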